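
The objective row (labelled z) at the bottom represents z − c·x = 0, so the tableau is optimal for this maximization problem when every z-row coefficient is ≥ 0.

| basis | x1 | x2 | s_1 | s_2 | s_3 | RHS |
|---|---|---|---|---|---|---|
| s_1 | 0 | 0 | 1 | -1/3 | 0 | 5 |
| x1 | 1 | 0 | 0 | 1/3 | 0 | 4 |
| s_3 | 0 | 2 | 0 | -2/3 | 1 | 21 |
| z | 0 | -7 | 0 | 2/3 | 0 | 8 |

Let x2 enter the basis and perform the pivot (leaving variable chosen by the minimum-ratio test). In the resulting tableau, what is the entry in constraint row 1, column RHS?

5

Ratio test on column x2 — row 1: entry 0 ≤ 0; row 2: entry 0 ≤ 0; row 3: 21/2 = 21/2. Minimum is 21/2 at row 3 (s_3 leaves); pivot element 2.
Divide row 3 by 2; eliminate column x2 from the other rows.
Row 1 update in column RHS: 5 − 0·(21/2) = 5.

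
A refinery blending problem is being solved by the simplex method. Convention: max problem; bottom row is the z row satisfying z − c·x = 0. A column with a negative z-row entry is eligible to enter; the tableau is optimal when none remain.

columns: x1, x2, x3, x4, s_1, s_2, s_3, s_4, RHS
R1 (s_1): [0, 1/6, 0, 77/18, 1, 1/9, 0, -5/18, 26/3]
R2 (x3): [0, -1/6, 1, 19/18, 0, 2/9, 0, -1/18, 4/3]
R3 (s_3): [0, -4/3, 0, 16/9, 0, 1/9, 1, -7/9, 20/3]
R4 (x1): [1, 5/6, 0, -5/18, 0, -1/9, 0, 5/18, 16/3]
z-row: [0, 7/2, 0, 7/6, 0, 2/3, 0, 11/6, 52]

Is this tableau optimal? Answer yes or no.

yes

Every z-row coefficient is ≥ 0, so the tableau is optimal.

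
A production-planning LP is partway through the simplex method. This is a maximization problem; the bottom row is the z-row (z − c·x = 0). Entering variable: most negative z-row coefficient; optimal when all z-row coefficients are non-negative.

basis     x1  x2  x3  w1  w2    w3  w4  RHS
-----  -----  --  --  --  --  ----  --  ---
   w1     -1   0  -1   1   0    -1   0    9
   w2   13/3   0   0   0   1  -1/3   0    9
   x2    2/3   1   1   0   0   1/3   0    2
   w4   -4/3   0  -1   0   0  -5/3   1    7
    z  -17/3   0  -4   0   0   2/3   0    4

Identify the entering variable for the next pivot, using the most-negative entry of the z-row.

Negative z-row entries: x1: -17/3, x3: -4.
The most negative is -17/3 in column x1, so x1 enters.

x1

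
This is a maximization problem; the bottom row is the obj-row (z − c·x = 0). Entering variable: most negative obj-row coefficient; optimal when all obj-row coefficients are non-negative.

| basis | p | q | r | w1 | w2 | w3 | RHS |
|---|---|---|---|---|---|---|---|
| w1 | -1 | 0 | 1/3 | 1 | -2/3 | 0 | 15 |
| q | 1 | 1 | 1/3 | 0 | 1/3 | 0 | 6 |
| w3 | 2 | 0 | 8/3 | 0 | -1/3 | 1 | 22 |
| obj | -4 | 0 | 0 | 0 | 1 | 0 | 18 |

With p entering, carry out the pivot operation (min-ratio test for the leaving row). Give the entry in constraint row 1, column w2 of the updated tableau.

-1/3

Ratio test on column p — row 1: entry -1 ≤ 0; row 2: 6/1 = 6; row 3: 22/2 = 11. Minimum is 6 at row 2 (q leaves); pivot element 1.
Divide row 2 by 1; eliminate column p from the other rows.
Row 1 update in column w2: -2/3 − (-1)·(1/3) = -1/3.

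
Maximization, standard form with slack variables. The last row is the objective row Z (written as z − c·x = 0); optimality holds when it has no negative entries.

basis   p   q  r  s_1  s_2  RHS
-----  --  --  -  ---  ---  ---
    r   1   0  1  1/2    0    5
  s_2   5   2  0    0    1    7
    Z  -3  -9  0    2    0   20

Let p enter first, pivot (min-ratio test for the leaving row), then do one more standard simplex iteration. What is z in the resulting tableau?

Ratio test on column p — row 1: 5/1 = 5; row 2: 7/5 = 7/5. Minimum is 7/5 at row 2 (s_2 leaves); pivot element 5.
Pivot on row 2; the Z-row RHS becomes 20 − (-3)·(7/5) = 121/5.
Next entering variable (most negative Z-row entry -39/5): q.
Ratio test on column q — row 1: entry -2/5 ≤ 0; row 2: (7/5)/(2/5) = 7/2. Minimum is 7/2 at row 2 (p leaves); pivot element 2/5.
After the second pivot the Z-row RHS is 121/5 − (-39/5)·(7/2) = 103/2.

103/2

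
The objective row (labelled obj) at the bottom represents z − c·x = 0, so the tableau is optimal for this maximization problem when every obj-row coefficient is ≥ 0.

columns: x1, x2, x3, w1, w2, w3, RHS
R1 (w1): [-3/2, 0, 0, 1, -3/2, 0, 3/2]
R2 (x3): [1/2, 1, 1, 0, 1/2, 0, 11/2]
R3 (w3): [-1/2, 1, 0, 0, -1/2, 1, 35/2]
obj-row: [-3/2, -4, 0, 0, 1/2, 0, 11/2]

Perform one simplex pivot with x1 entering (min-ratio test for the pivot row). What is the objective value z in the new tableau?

22

Ratio test on column x1 — row 1: entry -3/2 ≤ 0; row 2: (11/2)/(1/2) = 11; row 3: entry -1/2 ≤ 0. Minimum is 11 at row 2 (x3 leaves); pivot element 1/2.
Pivot on row 2; the obj-row RHS becomes 11/2 − (-3/2)·11 = 22.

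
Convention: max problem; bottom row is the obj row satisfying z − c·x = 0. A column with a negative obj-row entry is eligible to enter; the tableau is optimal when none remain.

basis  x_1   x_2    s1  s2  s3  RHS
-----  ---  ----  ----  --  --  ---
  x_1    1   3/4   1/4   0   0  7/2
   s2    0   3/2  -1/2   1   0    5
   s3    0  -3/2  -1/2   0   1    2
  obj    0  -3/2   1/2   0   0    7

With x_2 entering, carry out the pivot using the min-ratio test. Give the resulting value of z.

12

Ratio test on column x_2 — row 1: (7/2)/(3/4) = 14/3; row 2: 5/(3/2) = 10/3; row 3: entry -3/2 ≤ 0. Minimum is 10/3 at row 2 (s2 leaves); pivot element 3/2.
Pivot on row 2; the obj-row RHS becomes 7 − (-3/2)·(10/3) = 12.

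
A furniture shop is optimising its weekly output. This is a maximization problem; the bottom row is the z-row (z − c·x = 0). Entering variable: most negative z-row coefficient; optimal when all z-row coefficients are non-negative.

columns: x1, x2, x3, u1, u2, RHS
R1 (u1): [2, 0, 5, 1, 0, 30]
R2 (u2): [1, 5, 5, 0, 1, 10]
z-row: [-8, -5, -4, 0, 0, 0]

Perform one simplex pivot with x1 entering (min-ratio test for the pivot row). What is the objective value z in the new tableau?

80

Ratio test on column x1 — row 1: 30/2 = 15; row 2: 10/1 = 10. Minimum is 10 at row 2 (u2 leaves); pivot element 1.
Pivot on row 2; the z-row RHS becomes 0 − (-8)·10 = 80.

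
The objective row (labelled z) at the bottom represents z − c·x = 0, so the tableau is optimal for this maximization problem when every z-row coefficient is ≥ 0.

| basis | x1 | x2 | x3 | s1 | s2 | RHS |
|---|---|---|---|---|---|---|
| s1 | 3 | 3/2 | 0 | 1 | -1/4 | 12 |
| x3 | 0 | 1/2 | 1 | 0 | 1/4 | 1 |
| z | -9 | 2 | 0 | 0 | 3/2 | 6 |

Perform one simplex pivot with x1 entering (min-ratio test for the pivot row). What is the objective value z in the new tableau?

Ratio test on column x1 — row 1: 12/3 = 4; row 2: entry 0 ≤ 0. Minimum is 4 at row 1 (s1 leaves); pivot element 3.
Pivot on row 1; the z-row RHS becomes 6 − (-9)·4 = 42.

42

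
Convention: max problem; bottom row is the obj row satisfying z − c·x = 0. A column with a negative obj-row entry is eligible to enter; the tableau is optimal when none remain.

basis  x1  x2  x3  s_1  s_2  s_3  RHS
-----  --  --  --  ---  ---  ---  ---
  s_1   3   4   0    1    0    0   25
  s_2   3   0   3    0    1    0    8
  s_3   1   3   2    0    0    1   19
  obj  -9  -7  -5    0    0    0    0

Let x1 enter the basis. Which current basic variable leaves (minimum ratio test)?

Column x1 entries and ratios — s_1: 25/3 = 25/3; s_2: 8/3 = 8/3; s_3: 19/1 = 19.
Smallest ratio is 8/3 in the row of s_2, so s_2 leaves.

s_2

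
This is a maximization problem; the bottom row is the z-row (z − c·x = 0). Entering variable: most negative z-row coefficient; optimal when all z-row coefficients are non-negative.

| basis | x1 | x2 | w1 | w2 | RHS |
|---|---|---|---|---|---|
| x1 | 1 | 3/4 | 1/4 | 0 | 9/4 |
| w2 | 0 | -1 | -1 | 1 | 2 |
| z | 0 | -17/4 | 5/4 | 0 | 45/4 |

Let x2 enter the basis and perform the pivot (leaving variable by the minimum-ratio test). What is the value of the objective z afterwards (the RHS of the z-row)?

24

Ratio test on column x2 — row 1: (9/4)/(3/4) = 3; row 2: entry -1 ≤ 0. Minimum is 3 at row 1 (x1 leaves); pivot element 3/4.
Pivot on row 1; the z-row RHS becomes 45/4 − (-17/4)·3 = 24.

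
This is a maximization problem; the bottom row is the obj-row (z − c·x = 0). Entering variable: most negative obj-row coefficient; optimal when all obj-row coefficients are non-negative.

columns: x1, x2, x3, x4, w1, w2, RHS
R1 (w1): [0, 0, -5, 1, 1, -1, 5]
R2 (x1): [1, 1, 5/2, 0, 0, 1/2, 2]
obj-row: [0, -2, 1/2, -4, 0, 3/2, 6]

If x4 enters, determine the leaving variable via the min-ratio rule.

w1

Column x4 entries and ratios — w1: 5/1 = 5; x1: 0 ≤ 0, skip.
Smallest ratio is 5 in the row of w1, so w1 leaves.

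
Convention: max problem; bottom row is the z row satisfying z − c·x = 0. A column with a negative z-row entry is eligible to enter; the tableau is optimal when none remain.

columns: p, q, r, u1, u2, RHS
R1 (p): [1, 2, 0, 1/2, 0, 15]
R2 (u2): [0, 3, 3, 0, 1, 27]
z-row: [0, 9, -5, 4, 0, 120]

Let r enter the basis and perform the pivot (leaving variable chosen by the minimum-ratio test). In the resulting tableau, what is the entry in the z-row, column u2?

5/3

Ratio test on column r — row 1: entry 0 ≤ 0; row 2: 27/3 = 9. Minimum is 9 at row 2 (u2 leaves); pivot element 3.
Divide row 2 by 3; eliminate column r from the other rows.
z-row update in column u2: 0 − (-5)·(1/3) = 5/3.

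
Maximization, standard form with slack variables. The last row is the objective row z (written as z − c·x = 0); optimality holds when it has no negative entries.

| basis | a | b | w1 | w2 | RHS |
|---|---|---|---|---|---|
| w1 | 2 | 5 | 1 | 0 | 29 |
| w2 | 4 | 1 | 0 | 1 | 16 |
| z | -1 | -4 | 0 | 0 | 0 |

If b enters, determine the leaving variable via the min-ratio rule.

Column b entries and ratios — w1: 29/5 = 29/5; w2: 16/1 = 16.
Smallest ratio is 29/5 in the row of w1, so w1 leaves.

w1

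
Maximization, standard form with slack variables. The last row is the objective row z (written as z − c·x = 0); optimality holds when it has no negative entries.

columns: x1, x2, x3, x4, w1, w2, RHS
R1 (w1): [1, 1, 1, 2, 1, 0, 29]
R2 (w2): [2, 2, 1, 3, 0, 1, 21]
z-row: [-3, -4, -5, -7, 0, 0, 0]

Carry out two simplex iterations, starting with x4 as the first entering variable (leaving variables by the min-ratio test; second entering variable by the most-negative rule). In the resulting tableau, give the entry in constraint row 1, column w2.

-1

Ratio test on column x4 — row 1: 29/2 = 29/2; row 2: 21/3 = 7. Minimum is 7 at row 2 (w2 leaves); pivot element 3.
Divide row 2 by 3; eliminate column x4 from the other rows.
Second iteration: most negative z-row entry is -8/3 in column x3, so x3 enters.
Ratio test on column x3 — row 1: 15/(1/3) = 45; row 2: 7/(1/3) = 21. Minimum is 21 at row 2 (x4 leaves); pivot element 1/3.
Divide row 2 by 1/3; eliminate column x3 from the other rows.
After both pivots, the entry at constraint row 1, column w2 is -1.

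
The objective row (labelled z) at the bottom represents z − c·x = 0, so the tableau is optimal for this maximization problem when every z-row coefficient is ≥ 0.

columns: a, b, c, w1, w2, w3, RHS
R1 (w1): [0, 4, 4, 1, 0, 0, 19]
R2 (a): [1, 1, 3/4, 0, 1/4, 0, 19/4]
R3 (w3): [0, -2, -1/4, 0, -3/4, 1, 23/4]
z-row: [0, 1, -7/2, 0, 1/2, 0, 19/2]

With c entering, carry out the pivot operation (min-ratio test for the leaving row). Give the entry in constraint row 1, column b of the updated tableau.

Ratio test on column c — row 1: 19/4 = 19/4; row 2: (19/4)/(3/4) = 19/3; row 3: entry -1/4 ≤ 0. Minimum is 19/4 at row 1 (w1 leaves); pivot element 4.
Divide row 1 by 4; eliminate column c from the other rows.
In the new row 1, the b entry is the old entry divided by the pivot: 4/4 = 1.

1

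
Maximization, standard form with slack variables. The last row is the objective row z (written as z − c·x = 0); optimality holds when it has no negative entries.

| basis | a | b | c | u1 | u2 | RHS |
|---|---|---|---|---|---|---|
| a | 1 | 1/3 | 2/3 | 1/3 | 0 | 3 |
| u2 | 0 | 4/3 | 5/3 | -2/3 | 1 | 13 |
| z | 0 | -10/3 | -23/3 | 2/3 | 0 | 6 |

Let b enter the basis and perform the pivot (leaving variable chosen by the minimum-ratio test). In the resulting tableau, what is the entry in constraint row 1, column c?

2

Ratio test on column b — row 1: 3/(1/3) = 9; row 2: 13/(4/3) = 39/4. Minimum is 9 at row 1 (a leaves); pivot element 1/3.
Divide row 1 by 1/3; eliminate column b from the other rows.
In the new row 1, the c entry is the old entry divided by the pivot: (2/3)/(1/3) = 2.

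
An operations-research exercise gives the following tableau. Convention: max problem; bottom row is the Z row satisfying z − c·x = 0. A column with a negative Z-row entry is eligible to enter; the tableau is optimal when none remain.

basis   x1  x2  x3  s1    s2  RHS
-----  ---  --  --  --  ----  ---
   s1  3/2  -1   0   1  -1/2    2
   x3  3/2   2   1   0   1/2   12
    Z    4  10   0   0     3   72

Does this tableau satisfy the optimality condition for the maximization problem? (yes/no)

yes

Every Z-row coefficient is ≥ 0, so the tableau is optimal.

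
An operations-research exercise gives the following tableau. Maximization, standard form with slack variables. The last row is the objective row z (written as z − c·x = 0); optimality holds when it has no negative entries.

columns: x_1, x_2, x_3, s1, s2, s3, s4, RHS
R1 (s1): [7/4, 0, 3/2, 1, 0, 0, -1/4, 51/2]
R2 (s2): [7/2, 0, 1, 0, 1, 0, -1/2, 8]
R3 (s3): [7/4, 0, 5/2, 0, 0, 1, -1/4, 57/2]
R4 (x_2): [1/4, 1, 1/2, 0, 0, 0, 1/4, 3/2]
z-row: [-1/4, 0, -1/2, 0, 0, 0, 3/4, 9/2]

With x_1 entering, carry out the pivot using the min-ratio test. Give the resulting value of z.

Ratio test on column x_1 — row 1: (51/2)/(7/4) = 102/7; row 2: 8/(7/2) = 16/7; row 3: (57/2)/(7/4) = 114/7; row 4: (3/2)/(1/4) = 6. Minimum is 16/7 at row 2 (s2 leaves); pivot element 7/2.
Pivot on row 2; the z-row RHS becomes 9/2 − (-1/4)·(16/7) = 71/14.

71/14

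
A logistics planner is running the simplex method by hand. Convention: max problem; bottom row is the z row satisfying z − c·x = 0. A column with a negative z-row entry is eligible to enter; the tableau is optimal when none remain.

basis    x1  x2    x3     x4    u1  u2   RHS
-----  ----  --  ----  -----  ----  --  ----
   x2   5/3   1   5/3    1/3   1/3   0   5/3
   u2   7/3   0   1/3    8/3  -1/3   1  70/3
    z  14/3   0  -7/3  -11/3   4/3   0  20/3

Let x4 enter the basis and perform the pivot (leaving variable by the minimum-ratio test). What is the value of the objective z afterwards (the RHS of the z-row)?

Ratio test on column x4 — row 1: (5/3)/(1/3) = 5; row 2: (70/3)/(8/3) = 35/4. Minimum is 5 at row 1 (x2 leaves); pivot element 1/3.
Pivot on row 1; the z-row RHS becomes 20/3 − (-11/3)·5 = 25.

25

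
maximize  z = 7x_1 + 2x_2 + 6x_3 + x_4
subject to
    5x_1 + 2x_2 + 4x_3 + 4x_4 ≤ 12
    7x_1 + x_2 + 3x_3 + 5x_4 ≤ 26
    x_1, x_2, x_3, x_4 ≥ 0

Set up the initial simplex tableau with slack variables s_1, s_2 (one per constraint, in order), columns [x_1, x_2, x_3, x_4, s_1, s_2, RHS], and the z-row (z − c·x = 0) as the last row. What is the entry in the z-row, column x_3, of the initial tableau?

-6

The z-row carries the negated objective coefficients: the x_3 entry is -6.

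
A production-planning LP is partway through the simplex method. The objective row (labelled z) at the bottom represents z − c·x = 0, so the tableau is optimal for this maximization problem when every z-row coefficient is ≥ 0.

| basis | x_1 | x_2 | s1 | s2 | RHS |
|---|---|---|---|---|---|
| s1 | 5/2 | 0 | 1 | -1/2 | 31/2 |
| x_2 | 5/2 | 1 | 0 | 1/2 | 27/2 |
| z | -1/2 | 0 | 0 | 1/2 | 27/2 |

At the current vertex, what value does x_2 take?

x_2 is basic (row 2); its value is the RHS of that row, 27/2.

27/2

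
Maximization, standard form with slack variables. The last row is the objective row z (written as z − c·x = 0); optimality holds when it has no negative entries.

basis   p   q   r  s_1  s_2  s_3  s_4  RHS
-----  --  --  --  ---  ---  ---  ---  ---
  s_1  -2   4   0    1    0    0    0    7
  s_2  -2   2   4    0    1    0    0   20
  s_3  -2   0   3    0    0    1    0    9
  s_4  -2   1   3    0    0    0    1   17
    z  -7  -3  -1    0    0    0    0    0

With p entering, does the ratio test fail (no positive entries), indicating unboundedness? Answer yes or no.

Every constraint-row entry in column p is ≤ 0, so increasing p is unbounded.

yes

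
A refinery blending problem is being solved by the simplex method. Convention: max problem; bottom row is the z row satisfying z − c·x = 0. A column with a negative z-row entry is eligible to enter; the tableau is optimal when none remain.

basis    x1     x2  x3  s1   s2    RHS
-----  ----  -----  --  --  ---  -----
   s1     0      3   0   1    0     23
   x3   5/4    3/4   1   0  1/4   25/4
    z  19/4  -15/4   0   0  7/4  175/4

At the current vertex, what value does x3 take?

25/4

x3 is basic (row 2); its value is the RHS of that row, 25/4.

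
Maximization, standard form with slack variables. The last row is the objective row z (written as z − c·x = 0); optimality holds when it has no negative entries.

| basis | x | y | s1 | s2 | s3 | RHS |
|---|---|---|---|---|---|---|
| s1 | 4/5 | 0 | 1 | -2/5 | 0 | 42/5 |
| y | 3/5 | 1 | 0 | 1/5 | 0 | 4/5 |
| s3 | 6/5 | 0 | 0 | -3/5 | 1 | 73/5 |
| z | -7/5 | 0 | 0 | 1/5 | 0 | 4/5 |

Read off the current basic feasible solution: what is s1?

s1 is basic (row 1); its value is the RHS of that row, 42/5.

42/5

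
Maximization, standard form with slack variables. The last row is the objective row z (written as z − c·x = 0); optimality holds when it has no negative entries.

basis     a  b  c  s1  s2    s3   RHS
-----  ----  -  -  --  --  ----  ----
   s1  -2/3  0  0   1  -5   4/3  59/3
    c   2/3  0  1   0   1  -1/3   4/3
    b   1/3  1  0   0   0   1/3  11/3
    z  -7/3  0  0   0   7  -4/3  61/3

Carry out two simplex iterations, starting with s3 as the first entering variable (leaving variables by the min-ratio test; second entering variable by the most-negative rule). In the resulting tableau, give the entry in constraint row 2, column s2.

Ratio test on column s3 — row 1: (59/3)/(4/3) = 59/4; row 2: entry -1/3 ≤ 0; row 3: (11/3)/(1/3) = 11. Minimum is 11 at row 3 (b leaves); pivot element 1/3.
Divide row 3 by 1/3; eliminate column s3 from the other rows.
Second iteration: most negative z-row entry is -1 in column a, so a enters.
Ratio test on column a — row 1: entry -2 ≤ 0; row 2: 5/1 = 5; row 3: 11/1 = 11. Minimum is 5 at row 2 (c leaves); pivot element 1.
Divide row 2 by 1; eliminate column a from the other rows.
After both pivots, the entry at constraint row 2, column s2 is 1.

1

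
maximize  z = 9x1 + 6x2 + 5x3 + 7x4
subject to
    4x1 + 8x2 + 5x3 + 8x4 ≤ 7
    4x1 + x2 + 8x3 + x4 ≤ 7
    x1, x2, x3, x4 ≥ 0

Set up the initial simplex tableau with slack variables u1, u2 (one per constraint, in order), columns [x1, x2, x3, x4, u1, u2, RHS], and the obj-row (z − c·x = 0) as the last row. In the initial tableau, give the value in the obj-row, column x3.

-5

The obj-row carries the negated objective coefficients: the x3 entry is -5.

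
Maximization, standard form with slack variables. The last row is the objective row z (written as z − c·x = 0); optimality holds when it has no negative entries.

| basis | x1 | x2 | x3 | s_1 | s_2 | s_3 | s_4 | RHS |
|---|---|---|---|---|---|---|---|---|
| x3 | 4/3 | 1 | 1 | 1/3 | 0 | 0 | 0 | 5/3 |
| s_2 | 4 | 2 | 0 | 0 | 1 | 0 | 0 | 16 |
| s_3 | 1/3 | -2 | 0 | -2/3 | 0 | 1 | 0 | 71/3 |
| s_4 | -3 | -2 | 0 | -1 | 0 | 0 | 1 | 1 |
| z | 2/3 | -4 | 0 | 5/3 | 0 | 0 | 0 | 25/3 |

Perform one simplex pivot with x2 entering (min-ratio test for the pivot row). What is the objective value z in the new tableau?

15

Ratio test on column x2 — row 1: (5/3)/1 = 5/3; row 2: 16/2 = 8; row 3: entry -2 ≤ 0; row 4: entry -2 ≤ 0. Minimum is 5/3 at row 1 (x3 leaves); pivot element 1.
Pivot on row 1; the z-row RHS becomes 25/3 − (-4)·(5/3) = 15.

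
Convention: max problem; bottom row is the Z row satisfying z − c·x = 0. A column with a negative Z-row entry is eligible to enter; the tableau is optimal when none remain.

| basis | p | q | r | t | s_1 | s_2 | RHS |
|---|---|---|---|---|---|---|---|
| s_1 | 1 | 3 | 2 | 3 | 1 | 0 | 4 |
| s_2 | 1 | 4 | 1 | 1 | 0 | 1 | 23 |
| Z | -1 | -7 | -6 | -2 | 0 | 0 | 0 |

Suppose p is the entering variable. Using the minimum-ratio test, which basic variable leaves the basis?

s_1

Column p entries and ratios — s_1: 4/1 = 4; s_2: 23/1 = 23.
Smallest ratio is 4 in the row of s_1, so s_1 leaves.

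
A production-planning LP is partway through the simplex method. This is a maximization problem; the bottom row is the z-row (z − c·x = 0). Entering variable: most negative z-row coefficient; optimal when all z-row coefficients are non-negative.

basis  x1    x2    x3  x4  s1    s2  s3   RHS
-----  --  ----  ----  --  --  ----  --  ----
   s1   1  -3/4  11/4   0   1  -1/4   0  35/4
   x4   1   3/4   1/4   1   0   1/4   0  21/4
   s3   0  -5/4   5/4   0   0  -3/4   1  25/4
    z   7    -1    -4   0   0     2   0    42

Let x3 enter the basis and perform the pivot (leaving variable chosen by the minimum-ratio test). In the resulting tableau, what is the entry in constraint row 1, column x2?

-3/11

Ratio test on column x3 — row 1: (35/4)/(11/4) = 35/11; row 2: (21/4)/(1/4) = 21; row 3: (25/4)/(5/4) = 5. Minimum is 35/11 at row 1 (s1 leaves); pivot element 11/4.
Divide row 1 by 11/4; eliminate column x3 from the other rows.
In the new row 1, the x2 entry is the old entry divided by the pivot: (-3/4)/(11/4) = -3/11.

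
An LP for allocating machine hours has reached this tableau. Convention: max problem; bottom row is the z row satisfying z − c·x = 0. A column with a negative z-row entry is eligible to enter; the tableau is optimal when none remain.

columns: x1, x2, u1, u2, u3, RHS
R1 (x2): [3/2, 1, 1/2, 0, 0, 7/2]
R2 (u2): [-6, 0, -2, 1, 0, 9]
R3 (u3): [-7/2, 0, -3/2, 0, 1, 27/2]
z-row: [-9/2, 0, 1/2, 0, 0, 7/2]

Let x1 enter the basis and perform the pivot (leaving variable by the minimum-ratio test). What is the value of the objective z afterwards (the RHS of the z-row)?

Ratio test on column x1 — row 1: (7/2)/(3/2) = 7/3; row 2: entry -6 ≤ 0; row 3: entry -7/2 ≤ 0. Minimum is 7/3 at row 1 (x2 leaves); pivot element 3/2.
Pivot on row 1; the z-row RHS becomes 7/2 − (-9/2)·(7/3) = 14.

14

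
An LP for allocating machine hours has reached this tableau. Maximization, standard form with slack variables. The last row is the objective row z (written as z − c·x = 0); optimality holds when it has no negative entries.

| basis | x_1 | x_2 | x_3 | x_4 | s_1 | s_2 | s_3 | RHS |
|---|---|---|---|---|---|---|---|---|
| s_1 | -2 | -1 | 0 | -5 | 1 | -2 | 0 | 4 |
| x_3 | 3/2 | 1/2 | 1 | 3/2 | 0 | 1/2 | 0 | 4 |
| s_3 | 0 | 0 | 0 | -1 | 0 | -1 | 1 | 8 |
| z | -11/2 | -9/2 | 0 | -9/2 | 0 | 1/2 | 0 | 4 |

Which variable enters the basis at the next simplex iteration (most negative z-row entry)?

Negative z-row entries: x_1: -11/2, x_2: -9/2, x_4: -9/2.
The most negative is -11/2 in column x_1, so x_1 enters.

x_1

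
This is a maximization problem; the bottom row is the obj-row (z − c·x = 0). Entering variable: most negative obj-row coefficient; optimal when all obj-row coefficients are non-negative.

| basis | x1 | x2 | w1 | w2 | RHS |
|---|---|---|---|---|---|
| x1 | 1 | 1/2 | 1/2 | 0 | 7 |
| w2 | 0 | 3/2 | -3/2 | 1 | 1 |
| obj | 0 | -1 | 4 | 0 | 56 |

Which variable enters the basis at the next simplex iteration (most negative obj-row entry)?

x2

Negative obj-row entries: x2: -1.
The most negative is -1 in column x2, so x2 enters.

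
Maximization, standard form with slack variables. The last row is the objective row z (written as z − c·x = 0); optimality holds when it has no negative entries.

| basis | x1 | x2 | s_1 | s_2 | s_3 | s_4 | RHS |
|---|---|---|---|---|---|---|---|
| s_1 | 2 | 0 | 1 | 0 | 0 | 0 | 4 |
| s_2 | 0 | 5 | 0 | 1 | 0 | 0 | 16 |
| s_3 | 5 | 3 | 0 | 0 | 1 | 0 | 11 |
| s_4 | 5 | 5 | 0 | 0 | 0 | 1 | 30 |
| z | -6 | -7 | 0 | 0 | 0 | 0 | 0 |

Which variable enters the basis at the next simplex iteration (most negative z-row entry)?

Negative z-row entries: x1: -6, x2: -7.
The most negative is -7 in column x2, so x2 enters.

x2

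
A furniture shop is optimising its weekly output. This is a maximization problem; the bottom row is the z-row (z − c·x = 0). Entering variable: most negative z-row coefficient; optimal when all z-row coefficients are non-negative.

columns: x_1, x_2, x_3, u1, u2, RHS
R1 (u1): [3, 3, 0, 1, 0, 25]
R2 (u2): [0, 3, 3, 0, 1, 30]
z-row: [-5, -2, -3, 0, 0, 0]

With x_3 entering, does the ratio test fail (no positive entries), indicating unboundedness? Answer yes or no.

no

Column x_3 has positive entries in row(s) 2, so the ratio test bounds it — not unbounded.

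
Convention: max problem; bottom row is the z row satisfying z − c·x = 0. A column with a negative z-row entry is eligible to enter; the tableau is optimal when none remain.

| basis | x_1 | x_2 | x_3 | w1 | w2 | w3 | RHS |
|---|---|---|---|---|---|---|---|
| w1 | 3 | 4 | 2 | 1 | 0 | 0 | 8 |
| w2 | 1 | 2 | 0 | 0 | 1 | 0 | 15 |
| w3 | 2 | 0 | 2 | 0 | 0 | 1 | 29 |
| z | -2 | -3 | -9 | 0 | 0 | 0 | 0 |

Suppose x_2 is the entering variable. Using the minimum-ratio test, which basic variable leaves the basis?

w1

Column x_2 entries and ratios — w1: 8/4 = 2; w2: 15/2 = 15/2; w3: 0 ≤ 0, skip.
Smallest ratio is 2 in the row of w1, so w1 leaves.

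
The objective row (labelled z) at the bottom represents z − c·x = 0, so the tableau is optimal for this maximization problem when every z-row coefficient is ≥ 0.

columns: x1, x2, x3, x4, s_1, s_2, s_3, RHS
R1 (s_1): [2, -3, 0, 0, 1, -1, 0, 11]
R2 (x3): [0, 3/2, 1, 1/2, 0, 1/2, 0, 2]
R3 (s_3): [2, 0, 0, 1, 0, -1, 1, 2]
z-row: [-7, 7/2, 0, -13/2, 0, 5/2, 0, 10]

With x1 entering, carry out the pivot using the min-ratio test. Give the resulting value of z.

17

Ratio test on column x1 — row 1: 11/2 = 11/2; row 2: entry 0 ≤ 0; row 3: 2/2 = 1. Minimum is 1 at row 3 (s_3 leaves); pivot element 2.
Pivot on row 3; the z-row RHS becomes 10 − (-7)·1 = 17.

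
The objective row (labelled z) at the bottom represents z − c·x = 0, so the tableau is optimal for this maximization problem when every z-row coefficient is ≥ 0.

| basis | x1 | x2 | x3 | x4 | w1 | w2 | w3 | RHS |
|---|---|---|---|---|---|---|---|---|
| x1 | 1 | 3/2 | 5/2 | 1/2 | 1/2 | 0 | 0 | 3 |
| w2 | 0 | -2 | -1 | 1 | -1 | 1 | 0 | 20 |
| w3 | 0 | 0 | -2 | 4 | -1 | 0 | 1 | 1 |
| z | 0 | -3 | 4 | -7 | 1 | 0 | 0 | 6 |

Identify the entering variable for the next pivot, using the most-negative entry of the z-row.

Negative z-row entries: x2: -3, x4: -7.
The most negative is -7 in column x4, so x4 enters.

x4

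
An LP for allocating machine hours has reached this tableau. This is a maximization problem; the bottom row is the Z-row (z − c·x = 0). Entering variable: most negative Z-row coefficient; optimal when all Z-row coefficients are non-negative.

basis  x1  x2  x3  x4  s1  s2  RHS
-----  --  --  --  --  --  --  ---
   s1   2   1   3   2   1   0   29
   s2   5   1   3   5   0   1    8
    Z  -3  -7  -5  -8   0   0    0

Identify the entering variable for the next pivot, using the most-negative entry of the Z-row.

x4

Negative Z-row entries: x1: -3, x2: -7, x3: -5, x4: -8.
The most negative is -8 in column x4, so x4 enters.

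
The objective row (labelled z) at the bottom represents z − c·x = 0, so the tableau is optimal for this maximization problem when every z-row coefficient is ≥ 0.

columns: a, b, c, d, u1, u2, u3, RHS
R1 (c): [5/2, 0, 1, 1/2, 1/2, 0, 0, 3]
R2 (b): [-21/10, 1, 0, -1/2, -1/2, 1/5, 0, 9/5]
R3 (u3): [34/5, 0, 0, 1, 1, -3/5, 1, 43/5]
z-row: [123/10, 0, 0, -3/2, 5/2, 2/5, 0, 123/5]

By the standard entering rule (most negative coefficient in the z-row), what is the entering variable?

d

Negative z-row entries: d: -3/2.
The most negative is -3/2 in column d, so d enters.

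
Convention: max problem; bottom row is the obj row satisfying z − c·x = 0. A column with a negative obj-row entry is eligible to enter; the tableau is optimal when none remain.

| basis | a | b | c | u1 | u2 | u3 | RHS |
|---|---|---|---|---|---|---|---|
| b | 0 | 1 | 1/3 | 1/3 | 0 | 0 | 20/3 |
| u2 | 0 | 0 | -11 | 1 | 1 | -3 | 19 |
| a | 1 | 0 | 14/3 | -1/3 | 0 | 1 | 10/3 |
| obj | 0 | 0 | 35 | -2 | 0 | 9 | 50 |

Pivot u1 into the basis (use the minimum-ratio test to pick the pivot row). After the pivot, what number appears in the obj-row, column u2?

2

Ratio test on column u1 — row 1: (20/3)/(1/3) = 20; row 2: 19/1 = 19; row 3: entry -1/3 ≤ 0. Minimum is 19 at row 2 (u2 leaves); pivot element 1.
Divide row 2 by 1; eliminate column u1 from the other rows.
obj-row update in column u2: 0 − (-2)·1 = 2.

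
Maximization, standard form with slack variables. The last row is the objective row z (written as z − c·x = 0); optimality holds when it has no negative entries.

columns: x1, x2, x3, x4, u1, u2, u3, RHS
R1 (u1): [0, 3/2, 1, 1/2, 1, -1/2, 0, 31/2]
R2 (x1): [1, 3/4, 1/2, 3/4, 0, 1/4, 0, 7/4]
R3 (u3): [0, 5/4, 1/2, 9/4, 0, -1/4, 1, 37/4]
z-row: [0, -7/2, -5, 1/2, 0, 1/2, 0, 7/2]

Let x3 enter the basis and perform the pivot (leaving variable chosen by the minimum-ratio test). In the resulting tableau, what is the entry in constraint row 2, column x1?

2

Ratio test on column x3 — row 1: (31/2)/1 = 31/2; row 2: (7/4)/(1/2) = 7/2; row 3: (37/4)/(1/2) = 37/2. Minimum is 7/2 at row 2 (x1 leaves); pivot element 1/2.
Divide row 2 by 1/2; eliminate column x3 from the other rows.
In the new row 2, the x1 entry is the old entry divided by the pivot: 1/(1/2) = 2.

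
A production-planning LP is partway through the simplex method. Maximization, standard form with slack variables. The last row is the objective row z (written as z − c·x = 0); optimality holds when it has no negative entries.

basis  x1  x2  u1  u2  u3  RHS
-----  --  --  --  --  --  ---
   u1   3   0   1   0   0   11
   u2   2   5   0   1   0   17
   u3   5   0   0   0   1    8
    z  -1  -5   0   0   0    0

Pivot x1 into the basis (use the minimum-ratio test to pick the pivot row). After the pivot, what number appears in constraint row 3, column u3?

Ratio test on column x1 — row 1: 11/3 = 11/3; row 2: 17/2 = 17/2; row 3: 8/5 = 8/5. Minimum is 8/5 at row 3 (u3 leaves); pivot element 5.
Divide row 3 by 5; eliminate column x1 from the other rows.
In the new row 3, the u3 entry is the old entry divided by the pivot: 1/5 = 1/5.

1/5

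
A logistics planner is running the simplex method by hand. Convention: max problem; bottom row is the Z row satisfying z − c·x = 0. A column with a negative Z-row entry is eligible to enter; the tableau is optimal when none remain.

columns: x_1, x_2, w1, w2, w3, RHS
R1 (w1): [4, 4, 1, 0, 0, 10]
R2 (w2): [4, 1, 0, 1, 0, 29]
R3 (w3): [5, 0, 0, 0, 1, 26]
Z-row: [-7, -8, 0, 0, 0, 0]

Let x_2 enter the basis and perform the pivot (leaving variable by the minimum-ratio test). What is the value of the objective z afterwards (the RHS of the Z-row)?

Ratio test on column x_2 — row 1: 10/4 = 5/2; row 2: 29/1 = 29; row 3: entry 0 ≤ 0. Minimum is 5/2 at row 1 (w1 leaves); pivot element 4.
Pivot on row 1; the Z-row RHS becomes 0 − (-8)·(5/2) = 20.

20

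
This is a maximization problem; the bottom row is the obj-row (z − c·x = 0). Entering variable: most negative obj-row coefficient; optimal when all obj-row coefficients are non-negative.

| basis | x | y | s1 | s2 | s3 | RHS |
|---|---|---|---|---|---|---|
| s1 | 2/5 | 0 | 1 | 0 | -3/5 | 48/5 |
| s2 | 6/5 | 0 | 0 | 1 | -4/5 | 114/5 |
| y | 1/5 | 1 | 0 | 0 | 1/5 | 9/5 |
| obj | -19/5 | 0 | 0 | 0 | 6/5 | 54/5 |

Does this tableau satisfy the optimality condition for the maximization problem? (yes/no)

The obj-row has a negative entry -19/5 in column x, so it is not optimal.

no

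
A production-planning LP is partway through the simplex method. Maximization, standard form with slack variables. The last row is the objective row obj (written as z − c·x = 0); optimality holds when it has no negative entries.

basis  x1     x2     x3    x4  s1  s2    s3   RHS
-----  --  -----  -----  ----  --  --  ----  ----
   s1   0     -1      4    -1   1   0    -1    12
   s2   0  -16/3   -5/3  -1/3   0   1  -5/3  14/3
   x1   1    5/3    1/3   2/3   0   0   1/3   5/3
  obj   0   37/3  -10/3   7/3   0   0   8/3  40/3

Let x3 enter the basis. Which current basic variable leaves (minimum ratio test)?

Column x3 entries and ratios — s1: 12/4 = 3; s2: -5/3 ≤ 0, skip; x1: (5/3)/(1/3) = 5.
Smallest ratio is 3 in the row of s1, so s1 leaves.

s1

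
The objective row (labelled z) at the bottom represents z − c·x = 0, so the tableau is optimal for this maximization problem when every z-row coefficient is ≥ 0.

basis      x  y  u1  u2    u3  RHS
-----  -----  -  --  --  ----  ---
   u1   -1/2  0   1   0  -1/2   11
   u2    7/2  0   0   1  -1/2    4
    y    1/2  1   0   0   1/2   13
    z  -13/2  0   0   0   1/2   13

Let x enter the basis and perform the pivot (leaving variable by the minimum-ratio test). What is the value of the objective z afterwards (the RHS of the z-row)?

143/7

Ratio test on column x — row 1: entry -1/2 ≤ 0; row 2: 4/(7/2) = 8/7; row 3: 13/(1/2) = 26. Minimum is 8/7 at row 2 (u2 leaves); pivot element 7/2.
Pivot on row 2; the z-row RHS becomes 13 − (-13/2)·(8/7) = 143/7.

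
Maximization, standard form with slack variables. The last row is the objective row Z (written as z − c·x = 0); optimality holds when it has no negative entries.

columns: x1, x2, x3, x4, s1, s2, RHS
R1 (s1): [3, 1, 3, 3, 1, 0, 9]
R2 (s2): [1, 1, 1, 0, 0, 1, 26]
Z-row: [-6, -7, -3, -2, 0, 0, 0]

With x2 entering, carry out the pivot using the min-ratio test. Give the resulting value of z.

Ratio test on column x2 — row 1: 9/1 = 9; row 2: 26/1 = 26. Minimum is 9 at row 1 (s1 leaves); pivot element 1.
Pivot on row 1; the Z-row RHS becomes 0 − (-7)·9 = 63.

63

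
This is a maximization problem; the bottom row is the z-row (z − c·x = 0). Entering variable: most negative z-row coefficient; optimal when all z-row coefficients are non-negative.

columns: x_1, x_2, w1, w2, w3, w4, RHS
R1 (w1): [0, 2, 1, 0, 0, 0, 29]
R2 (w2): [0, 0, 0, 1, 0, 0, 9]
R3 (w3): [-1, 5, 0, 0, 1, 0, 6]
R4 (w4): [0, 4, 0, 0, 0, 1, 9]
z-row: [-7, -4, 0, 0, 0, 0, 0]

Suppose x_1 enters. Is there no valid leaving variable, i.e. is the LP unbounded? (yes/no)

Every constraint-row entry in column x_1 is ≤ 0, so increasing x_1 is unbounded.

yes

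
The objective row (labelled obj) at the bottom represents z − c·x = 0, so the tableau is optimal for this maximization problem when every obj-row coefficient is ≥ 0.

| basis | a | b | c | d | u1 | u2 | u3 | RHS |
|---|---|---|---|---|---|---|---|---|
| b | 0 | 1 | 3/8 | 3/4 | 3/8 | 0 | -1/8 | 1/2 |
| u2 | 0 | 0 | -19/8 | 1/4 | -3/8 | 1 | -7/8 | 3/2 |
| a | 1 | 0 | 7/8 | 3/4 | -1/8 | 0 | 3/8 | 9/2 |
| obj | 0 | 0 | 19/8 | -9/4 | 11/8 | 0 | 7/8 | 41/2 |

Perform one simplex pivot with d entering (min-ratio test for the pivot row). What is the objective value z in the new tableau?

22

Ratio test on column d — row 1: (1/2)/(3/4) = 2/3; row 2: (3/2)/(1/4) = 6; row 3: (9/2)/(3/4) = 6. Minimum is 2/3 at row 1 (b leaves); pivot element 3/4.
Pivot on row 1; the obj-row RHS becomes 41/2 − (-9/4)·(2/3) = 22.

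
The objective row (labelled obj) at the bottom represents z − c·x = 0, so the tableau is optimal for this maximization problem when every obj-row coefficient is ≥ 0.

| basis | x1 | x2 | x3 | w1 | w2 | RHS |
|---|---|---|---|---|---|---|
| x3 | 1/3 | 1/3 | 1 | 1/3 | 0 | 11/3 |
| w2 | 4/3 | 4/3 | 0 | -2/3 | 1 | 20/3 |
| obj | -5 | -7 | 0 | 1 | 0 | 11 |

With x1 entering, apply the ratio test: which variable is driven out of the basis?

w2

Column x1 entries and ratios — x3: (11/3)/(1/3) = 11; w2: (20/3)/(4/3) = 5.
Smallest ratio is 5 in the row of w2, so w2 leaves.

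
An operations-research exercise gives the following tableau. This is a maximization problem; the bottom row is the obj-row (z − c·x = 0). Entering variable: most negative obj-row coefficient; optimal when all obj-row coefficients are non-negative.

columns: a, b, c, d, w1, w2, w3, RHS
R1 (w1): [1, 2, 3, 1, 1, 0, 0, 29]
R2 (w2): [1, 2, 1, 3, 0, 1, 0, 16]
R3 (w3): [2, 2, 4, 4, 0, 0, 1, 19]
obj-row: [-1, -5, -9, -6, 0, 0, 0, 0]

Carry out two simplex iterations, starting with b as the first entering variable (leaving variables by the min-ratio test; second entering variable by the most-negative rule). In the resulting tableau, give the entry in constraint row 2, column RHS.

Ratio test on column b — row 1: 29/2 = 29/2; row 2: 16/2 = 8; row 3: 19/2 = 19/2. Minimum is 8 at row 2 (w2 leaves); pivot element 2.
Divide row 2 by 2; eliminate column b from the other rows.
Second iteration: most negative obj-row entry is -13/2 in column c, so c enters.
Ratio test on column c — row 1: 13/2 = 13/2; row 2: 8/(1/2) = 16; row 3: 3/3 = 1. Minimum is 1 at row 3 (w3 leaves); pivot element 3.
Divide row 3 by 3; eliminate column c from the other rows.
After both pivots, the entry at constraint row 2, column RHS is 15/2.

15/2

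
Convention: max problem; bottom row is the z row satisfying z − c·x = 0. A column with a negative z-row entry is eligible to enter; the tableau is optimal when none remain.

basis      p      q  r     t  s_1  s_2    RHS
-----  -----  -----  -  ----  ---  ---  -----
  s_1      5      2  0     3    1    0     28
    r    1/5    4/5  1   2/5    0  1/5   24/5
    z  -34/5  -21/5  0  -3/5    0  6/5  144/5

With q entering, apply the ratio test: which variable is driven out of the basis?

r

Column q entries and ratios — s_1: 28/2 = 14; r: (24/5)/(4/5) = 6.
Smallest ratio is 6 in the row of r, so r leaves.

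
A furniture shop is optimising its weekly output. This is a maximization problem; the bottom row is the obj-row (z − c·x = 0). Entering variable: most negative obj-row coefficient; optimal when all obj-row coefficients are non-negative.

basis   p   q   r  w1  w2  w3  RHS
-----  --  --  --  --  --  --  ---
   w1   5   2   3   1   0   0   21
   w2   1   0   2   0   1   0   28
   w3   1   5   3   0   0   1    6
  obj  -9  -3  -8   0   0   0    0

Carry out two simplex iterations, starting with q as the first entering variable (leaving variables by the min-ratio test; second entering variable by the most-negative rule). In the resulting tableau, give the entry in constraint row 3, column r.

Ratio test on column q — row 1: 21/2 = 21/2; row 2: entry 0 ≤ 0; row 3: 6/5 = 6/5. Minimum is 6/5 at row 3 (w3 leaves); pivot element 5.
Divide row 3 by 5; eliminate column q from the other rows.
Second iteration: most negative obj-row entry is -42/5 in column p, so p enters.
Ratio test on column p — row 1: (93/5)/(23/5) = 93/23; row 2: 28/1 = 28; row 3: (6/5)/(1/5) = 6. Minimum is 93/23 at row 1 (w1 leaves); pivot element 23/5.
Divide row 1 by 23/5; eliminate column p from the other rows.
After both pivots, the entry at constraint row 3, column r is 12/23.

12/23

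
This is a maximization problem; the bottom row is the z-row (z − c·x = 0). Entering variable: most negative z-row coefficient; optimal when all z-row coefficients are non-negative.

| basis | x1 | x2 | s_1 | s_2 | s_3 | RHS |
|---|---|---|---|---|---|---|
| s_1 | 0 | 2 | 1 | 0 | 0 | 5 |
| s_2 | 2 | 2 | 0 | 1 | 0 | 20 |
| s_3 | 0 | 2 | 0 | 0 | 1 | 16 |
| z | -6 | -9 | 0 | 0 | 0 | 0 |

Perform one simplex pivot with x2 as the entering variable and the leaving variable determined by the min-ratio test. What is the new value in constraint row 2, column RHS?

15

Ratio test on column x2 — row 1: 5/2 = 5/2; row 2: 20/2 = 10; row 3: 16/2 = 8. Minimum is 5/2 at row 1 (s_1 leaves); pivot element 2.
Divide row 1 by 2; eliminate column x2 from the other rows.
Row 2 update in column RHS: 20 − 2·(5/2) = 15.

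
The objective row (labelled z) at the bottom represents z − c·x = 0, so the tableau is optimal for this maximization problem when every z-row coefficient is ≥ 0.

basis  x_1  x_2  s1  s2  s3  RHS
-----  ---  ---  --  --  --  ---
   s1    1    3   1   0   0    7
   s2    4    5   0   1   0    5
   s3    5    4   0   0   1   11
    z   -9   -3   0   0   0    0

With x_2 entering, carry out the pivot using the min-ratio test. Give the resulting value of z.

Ratio test on column x_2 — row 1: 7/3 = 7/3; row 2: 5/5 = 1; row 3: 11/4 = 11/4. Minimum is 1 at row 2 (s2 leaves); pivot element 5.
Pivot on row 2; the z-row RHS becomes 0 − (-3)·1 = 3.

3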